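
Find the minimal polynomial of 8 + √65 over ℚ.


Let α = 8 + √65. Then α - 8 = √65, so (α - 8)² = 65, giving α² - 16α - 1 = 0. Degree 2 and α ∉ ℚ, so this is the minimal polynomial.

Minimal polynomial: x² - 16x - 1


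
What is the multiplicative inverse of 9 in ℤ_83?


Use the extended Euclidean algorithm to write 1 = 9·s + 83·t; then s mod 83 is the inverse.
Euclidean algorithm:
  9 = 0·83 + 9
  83 = 9·9 + 2
  9 = 4·2 + 1
  2 = 2·1 + 0
gcd(9,83) = 1
Back-substitution gives: 9·(37) + 83·(-4) = 1
So 9⁻¹ ≡ 37 ≡ 37 (mod 83)
Check: 9 × 37 = 333 ≡ 1 (mod 83) ✓

9⁻¹ ≡ 37 (mod 83)


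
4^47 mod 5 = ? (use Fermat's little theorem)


Fermat's little theorem: if p is prime and gcd(a,p)=1, then a^(p-1) ≡ 1 (mod p)
p = 5 is prime, gcd(4,5) = 1
Reduce exponent: 47 mod 4 = 3
So 4^47 ≡ 4^3 (mod 5)
4^3 mod 5 = 4

4^47 ≡ 4 (mod 5)


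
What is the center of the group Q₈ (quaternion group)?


Z(G) = {g ∈ G | gx = xg for all x ∈ G}
In Q₈ = {±1, ±i, ±j, ±k}, only ±1 commute with every element

Z(Q₈ (quaternion group)) = {1, -1}


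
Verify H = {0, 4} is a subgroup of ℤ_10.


Subgroup test for H = {0, 4} in (ℤ_10, +):
(1) 0 ∈ H? Yes
(2) Closure: for all a,b ∈ H, (a+b) mod 10 ∈ H? No  [counterexample: 4 + 4 = 8 ∉ H]
(3) Inverses: for all a ∈ H, -a mod 10 ∈ H? No

No, H is not a subgroup of ℤ_10


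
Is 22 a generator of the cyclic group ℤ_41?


g generates ℤ_n iff gcd(g, n) = 1
gcd(22, 41) = 1
Since gcd = 1, 22 is a generator.

Yes, 22 generates ℤ_41


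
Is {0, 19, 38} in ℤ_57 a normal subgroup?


H = {0, 19, 38} in ℤ_57
ℤ_57 is abelian; every subgroup of an abelian group is normal

Yes, normal subgroup


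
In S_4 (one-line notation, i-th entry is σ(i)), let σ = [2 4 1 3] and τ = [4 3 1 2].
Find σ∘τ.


σ∘τ: apply τ first, then σ
1 →τ 4 →σ 3
2 →τ 3 →σ 1
3 →τ 1 →σ 2
4 →τ 2 →σ 4

σ∘τ = [3 1 2 4]


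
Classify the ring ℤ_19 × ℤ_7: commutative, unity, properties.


Direct product ring; commutative with unity (1,1); but (1,0)·(0,1) = (0,0) gives zero divisors, so not an integral domain
Commutative: Yes
Integral domain: No
Has unity: Yes

ℤ_19 × ℤ_7: Commutative=Yes, Unity=Yes


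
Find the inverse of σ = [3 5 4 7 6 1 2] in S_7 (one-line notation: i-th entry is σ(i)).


To find σ⁻¹, swap domain and range:
σ(1) = 3 → σ⁻¹(3) = 1
σ(2) = 5 → σ⁻¹(5) = 2
σ(3) = 4 → σ⁻¹(4) = 3
σ(4) = 7 → σ⁻¹(7) = 4
σ(5) = 6 → σ⁻¹(6) = 5
σ(6) = 1 → σ⁻¹(1) = 6
σ(7) = 2 → σ⁻¹(2) = 7

σ⁻¹ = [6 7 1 3 2 5 4]


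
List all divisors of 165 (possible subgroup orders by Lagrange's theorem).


Lagrange's theorem: |H| divides |G|
|G| = 165
Divisors of 165: 1, 3, 5, 11, 15, 33, 55, 165

Possible subgroup orders: {1, 3, 5, 11, 15, 33, 55, 165}


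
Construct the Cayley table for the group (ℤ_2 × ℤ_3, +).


Elements: {(0,0), (0,1), (0,2), (1,0), (1,1), (1,2)}
Operation: componentwise addition mod (2, 3)
Entry (a, b) = ((a₁+b₁) mod 2, (a₂+b₂) mod 3)

Cayley table:
      | (0,0) | (0,1) | (0,2) | (1,0) | (1,1) | (1,2)
(0,0) | (0,0) | (0,1) | (0,2) | (1,0) | (1,1) | (1,2)
(0,1) | (0,1) | (0,2) | (0,0) | (1,1) | (1,2) | (1,0)
(0,2) | (0,2) | (0,0) | (0,1) | (1,2) | (1,0) | (1,1)
(1,0) | (1,0) | (1,1) | (1,2) | (0,0) | (0,1) | (0,2)
(1,1) | (1,1) | (1,2) | (1,0) | (0,1) | (0,2) | (0,0)
(1,2) | (1,2) | (1,0) | (1,1) | (0,2) | (0,0) | (0,1)


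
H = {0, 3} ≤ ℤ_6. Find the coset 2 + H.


2 + H = {2 + h (mod 6) : h ∈ H}
2+0=2, 2+3=5

2 + H = {2, 5}


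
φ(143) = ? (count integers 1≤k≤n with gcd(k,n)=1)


Factor n: 143 = 11 × 13
φ(n) = n · ∏(1 - 1/p) over distinct primes p | n
φ(143) = 143 · (1 - 1/11) · (1 - 1/13) = 120

φ(143) = 120


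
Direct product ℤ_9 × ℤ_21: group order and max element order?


|ℤ_9 × ℤ_21| = 9 × 21 = 189
Max element order = lcm(9,21) = 63
Cyclic? No (gcd=3)

|ℤ_9×ℤ_21| = 189, max element order = 63


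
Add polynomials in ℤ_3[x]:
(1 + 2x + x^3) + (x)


Add coefficients mod 3:
x^0: 1 + 0 = 1 (mod 3)
x^1: 2 + 1 = 0 (mod 3)
x^2: 0 + 0 = 0 (mod 3)
x^3: 1 + 0 = 1 (mod 3)
Result: 1 + x^3

f + g = 1 + x^3


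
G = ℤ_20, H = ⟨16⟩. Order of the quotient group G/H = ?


|⟨16⟩| = n / gcd(16, 20) = 20 / 4 = 5
H is normal (ℤ_20 is abelian).
|G/H| = |G| / |H| = 20 / 5 = 4

|G/H| = 4


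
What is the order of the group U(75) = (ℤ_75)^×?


U(n) is the group of units mod n; |U(n)| = φ(n)
|U(75)| = φ(75) = 40

|U(75) = (ℤ_75)^×| = 40


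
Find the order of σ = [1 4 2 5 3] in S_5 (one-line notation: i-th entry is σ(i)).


Cycle decomposition: (2 4 5 3)
Cycle lengths: 4
Order = lcm(4) = 4

ord(σ) = 4


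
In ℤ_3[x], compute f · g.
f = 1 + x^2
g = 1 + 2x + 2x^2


Expand and collect like terms; reduce coefficients mod 3:
x^0: 1·1 = 1 ≡ 1 (mod 3)
x^1: 1·2 + 0·1 = 2 ≡ 2 (mod 3)
x^2: 1·2 + 0·2 + 1·1 = 3 ≡ 0 (mod 3)
x^3: 0·2 + 1·2 = 2 ≡ 2 (mod 3)
x^4: 1·2 = 2 ≡ 2 (mod 3)
Result: 1 + 2x + 2x^3 + 2x^4

f · g = 1 + 2x + 2x^3 + 2x^4


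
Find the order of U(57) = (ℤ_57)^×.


U(n) is the group of units mod n; |U(n)| = φ(n)
|U(57)| = φ(57) = 36

|U(57) = (ℤ_57)^×| = 36


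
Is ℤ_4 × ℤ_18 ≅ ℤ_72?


Comparing ℤ_4 × ℤ_18 and ℤ_72:
gcd(4,18) = 2 ≠ 1. Max element order in ℤ_4×ℤ_18 is lcm(4,18) = 36 < 72, so it has no element of order 72

No, ℤ_4 × ℤ_18 ≇ ℤ_72


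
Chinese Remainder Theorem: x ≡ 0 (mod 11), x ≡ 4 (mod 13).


m₁ = 11, m₂ = 13, gcd = 1, so CRT applies. M = m₁·m₂ = 143
Let M₁ = M/m₁ = 13, M₂ = M/m₂ = 11
Find y₁ ≡ M₁⁻¹ (mod m₁): 13⁻¹ ≡ 6 (mod 11)
Find y₂ ≡ M₂⁻¹ (mod m₂): 11⁻¹ ≡ 6 (mod 13)
x = a₁·M₁·y₁ + a₂·M₂·y₂ = 0·13·6 + 4·11·6 = 264
Reduce mod 143: x ≡ 121
Check: 121 mod 11 = 0 ✓, 121 mod 13 = 4 ✓

x ≡ 121 (mod 143)


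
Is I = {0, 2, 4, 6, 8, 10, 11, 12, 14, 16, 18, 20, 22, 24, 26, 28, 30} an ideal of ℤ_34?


Check ideal conditions for I = {0, 2, 4, 6, 8, 10, 11, 12, 14, 16, 18, 20, 22, 24, 26, 28, 30} in ℤ_34:
(1) I is an additive subgroup? No
(2) For r ∈ ℤ_34 and a ∈ I: r·a ∈ I? No  [counterexample: r=2, a=16, r·a mod 34 = 32 ∉ I]

No, I is not an ideal of ℤ_34


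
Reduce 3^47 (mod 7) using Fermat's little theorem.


Fermat's little theorem: if p is prime and gcd(a,p)=1, then a^(p-1) ≡ 1 (mod p)
p = 7 is prime, gcd(3,7) = 1
Reduce exponent: 47 mod 6 = 5
So 3^47 ≡ 3^5 (mod 7)
3^5 mod 7 = 5

3^47 ≡ 5 (mod 7)


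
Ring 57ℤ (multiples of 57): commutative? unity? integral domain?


57ℤ is a commutative ring under +,× but has no multiplicative identity (1 ∉ 57ℤ); it has no zero divisors, but without unity it is not an integral domain
Commutative: Yes
Integral domain: No
Has unity: No

57ℤ (multiples of 57): Commutative=Yes, Unity=No


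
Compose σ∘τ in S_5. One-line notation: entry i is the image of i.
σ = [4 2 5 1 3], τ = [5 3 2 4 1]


σ∘τ: apply τ first, then σ
1 →τ 5 →σ 3
2 →τ 3 →σ 5
3 →τ 2 →σ 2
4 →τ 4 →σ 1
5 →τ 1 →σ 4

σ∘τ = [3 5 2 1 4]


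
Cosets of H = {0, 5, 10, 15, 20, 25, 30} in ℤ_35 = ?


H = {0, 5, 10, 15, 20, 25, 30}, |H| = 7
Number of cosets = |G|/|H| = 35/7 = 5
0 + H = {0, 5, 10, 15, 20, 25, 30}
1 + H = {1, 6, 11, 16, 21, 26, 31}
2 + H = {2, 7, 12, 17, 22, 27, 32}
3 + H = {3, 8, 13, 18, 23, 28, 33}
4 + H = {4, 9, 14, 19, 24, 29, 34}

Cosets: 0+H={0,5,10,15,20,25,30}; 1+H={1,6,11,16,21,26,31}; 2+H={2,7,12,17,22,27,32}; 3+H={3,8,13,18,23,28,33}; 4+H={4,9,14,19,24,29,34}


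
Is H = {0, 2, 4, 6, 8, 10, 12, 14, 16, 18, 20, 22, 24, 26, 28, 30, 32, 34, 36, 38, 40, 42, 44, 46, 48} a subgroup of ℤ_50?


Subgroup test for H = {0, 2, 4, 6, 8, 10, 12, 14, 16, 18, 20, 22, 24, 26, 28, 30, 32, 34, 36, 38, 40, 42, 44, 46, 48} in (ℤ_50, +):
(1) 0 ∈ H? Yes
(2) Closure: for all a,b ∈ H, (a+b) mod 50 ∈ H? Yes
(3) Inverses: for all a ∈ H, -a mod 50 ∈ H? Yes

Yes, H is a subgroup of ℤ_50


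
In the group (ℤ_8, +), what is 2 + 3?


Operation: addition mod 8
2 + 3 = (a + b) mod 8 with a = 2, b = 3

2 + 3 = 5


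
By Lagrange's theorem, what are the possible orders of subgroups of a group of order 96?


Lagrange's theorem: |H| divides |G|
|G| = 96
Divisors of 96: 1, 2, 3, 4, 6, 8, 12, 16, 24, 32, 48, 96

Possible subgroup orders: {1, 2, 3, 4, 6, 8, 12, 16, 24, 32, 48, 96}


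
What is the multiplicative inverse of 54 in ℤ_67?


Use the extended Euclidean algorithm to write 1 = 54·s + 67·t; then s mod 67 is the inverse.
Euclidean algorithm:
  54 = 0·67 + 54
  67 = 1·54 + 13
  54 = 4·13 + 2
  13 = 6·2 + 1
  2 = 2·1 + 0
gcd(54,67) = 1
Back-substitution gives: 54·(-31) + 67·(25) = 1
So 54⁻¹ ≡ -31 ≡ 36 (mod 67)
Check: 54 × 36 = 1944 ≡ 1 (mod 67) ✓

54⁻¹ ≡ 36 (mod 67)


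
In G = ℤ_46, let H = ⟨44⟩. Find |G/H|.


|⟨44⟩| = n / gcd(44, 46) = 46 / 2 = 23
H is normal (ℤ_46 is abelian).
|G/H| = |G| / |H| = 46 / 23 = 2

|G/H| = 2


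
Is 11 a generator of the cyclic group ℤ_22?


g generates ℤ_n iff gcd(g, n) = 1
gcd(11, 22) = 11
Since gcd = 11 ≠ 1, ⟨11⟩ has order 2 < 22, so 11 is not a generator.

No, 11 does not generate ℤ_22


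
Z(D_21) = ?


Z(G) = {g ∈ G | gx = xg for all x ∈ G}
For odd n, Z(D_n) = {e}: no nontrivial rotation commutes with all reflections

Z(D_21) = {e}


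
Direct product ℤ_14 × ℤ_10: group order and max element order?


|ℤ_14 × ℤ_10| = 14 × 10 = 140
Max element order = lcm(14,10) = 70
Cyclic? No (gcd=2)

|ℤ_14×ℤ_10| = 140, max element order = 70


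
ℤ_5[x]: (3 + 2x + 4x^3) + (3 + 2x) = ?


Add coefficients mod 5:
x^0: 3 + 3 = 1 (mod 5)
x^1: 2 + 2 = 4 (mod 5)
x^2: 0 + 0 = 0 (mod 5)
x^3: 4 + 0 = 4 (mod 5)
Result: 1 + 4x + 4x^3

f + g = 1 + 4x + 4x^3


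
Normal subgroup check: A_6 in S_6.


H = A_6 in S_6
A_6 has index 2 in S_6, and every subgroup of index 2 is normal

Yes, normal subgroup


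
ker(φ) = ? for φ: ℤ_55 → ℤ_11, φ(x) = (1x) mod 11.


Kernel = preimage of identity
ker(φ) = {x ∈ ℤ_55 : 1x ≡ 0 (mod 11)}. Since 11 | 55, φ is well-defined. The kernel is the cyclic subgroup ⟨11⟩ of ℤ_55 (order 5), i.e. {0, 11, 22, 33, 44}

ker(φ) = {0, 11, 22, 33, 44}


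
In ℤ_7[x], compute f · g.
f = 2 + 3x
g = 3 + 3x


Expand and collect like terms; reduce coefficients mod 7:
x^0: 2·3 = 6 ≡ 6 (mod 7)
x^1: 2·3 + 3·3 = 15 ≡ 1 (mod 7)
x^2: 3·3 = 9 ≡ 2 (mod 7)
Result: 6 + x + 2x^2

f · g = 6 + x + 2x^2


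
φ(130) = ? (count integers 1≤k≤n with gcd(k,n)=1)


Factor n: 130 = 2 × 5 × 13
φ(n) = n · ∏(1 - 1/p) over distinct primes p | n
φ(130) = 130 · (1 - 1/2) · (1 - 1/5) · (1 - 1/13) = 48

φ(130) = 48


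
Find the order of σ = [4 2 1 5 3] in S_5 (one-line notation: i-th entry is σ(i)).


Cycle decomposition: (1 4 5 3)
Cycle lengths: 4
Order = lcm(4) = 4

ord(σ) = 4


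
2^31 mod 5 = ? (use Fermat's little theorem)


Fermat's little theorem: if p is prime and gcd(a,p)=1, then a^(p-1) ≡ 1 (mod p)
p = 5 is prime, gcd(2,5) = 1
Reduce exponent: 31 mod 4 = 3
So 2^31 ≡ 2^3 (mod 5)
2^3 mod 5 = 3

2^31 ≡ 3 (mod 5)


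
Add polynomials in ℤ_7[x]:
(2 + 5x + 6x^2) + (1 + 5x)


Add coefficients mod 7:
x^0: 2 + 1 = 3 (mod 7)
x^1: 5 + 5 = 3 (mod 7)
x^2: 6 + 0 = 6 (mod 7)
Result: 3 + 3x + 6x^2

f + g = 3 + 3x + 6x^2


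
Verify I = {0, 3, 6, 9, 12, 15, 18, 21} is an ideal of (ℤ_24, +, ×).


Check ideal conditions for I = {0, 3, 6, 9, 12, 15, 18, 21} in ℤ_24:
(1) I is an additive subgroup? Yes
(2) For r ∈ ℤ_24 and a ∈ I: r·a ∈ I? Yes

Yes, I is an ideal of ℤ_24


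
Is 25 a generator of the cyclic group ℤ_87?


g generates ℤ_n iff gcd(g, n) = 1
gcd(25, 87) = 1
Since gcd = 1, 25 is a generator.

Yes, 25 generates ℤ_87


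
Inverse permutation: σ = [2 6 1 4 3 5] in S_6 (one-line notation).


To find σ⁻¹, swap domain and range:
σ(1) = 2 → σ⁻¹(2) = 1
σ(2) = 6 → σ⁻¹(6) = 2
σ(3) = 1 → σ⁻¹(1) = 3
σ(4) = 4 → σ⁻¹(4) = 4
σ(5) = 3 → σ⁻¹(3) = 5
σ(6) = 5 → σ⁻¹(5) = 6

σ⁻¹ = [3 1 5 4 6 2]


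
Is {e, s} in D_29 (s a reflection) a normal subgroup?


H = {e, s} in D_29 (s a reflection)
r·s·r⁻¹ = sr⁻² ≠ s for n ≥ 3, so {e, s} is not closed under conjugation

No, not a normal subgroup


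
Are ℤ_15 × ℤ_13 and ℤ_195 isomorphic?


Comparing ℤ_15 × ℤ_13 and ℤ_195:
gcd(15,13) = 1, so ℤ_15 × ℤ_13 ≅ ℤ_195 (CRT)

Yes, ℤ_15 × ℤ_13 ≅ ℤ_195


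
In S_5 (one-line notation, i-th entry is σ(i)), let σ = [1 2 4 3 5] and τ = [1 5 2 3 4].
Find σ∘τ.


σ∘τ: apply τ first, then σ
1 →τ 1 →σ 1
2 →τ 5 →σ 5
3 →τ 2 →σ 2
4 →τ 3 →σ 4
5 →τ 4 →σ 3

σ∘τ = [1 5 2 4 3]


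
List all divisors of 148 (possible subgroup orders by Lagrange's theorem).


Lagrange's theorem: |H| divides |G|
|G| = 148
Divisors of 148: 1, 2, 4, 37, 74, 148

Possible subgroup orders: {1, 2, 4, 37, 74, 148}


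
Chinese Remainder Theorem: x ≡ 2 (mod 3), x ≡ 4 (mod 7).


m₁ = 3, m₂ = 7, gcd = 1, so CRT applies. M = m₁·m₂ = 21
Let M₁ = M/m₁ = 7, M₂ = M/m₂ = 3
Find y₁ ≡ M₁⁻¹ (mod m₁): 7⁻¹ ≡ 1 (mod 3)
Find y₂ ≡ M₂⁻¹ (mod m₂): 3⁻¹ ≡ 5 (mod 7)
x = a₁·M₁·y₁ + a₂·M₂·y₂ = 2·7·1 + 4·3·5 = 74
Reduce mod 21: x ≡ 11
Check: 11 mod 3 = 2 ✓, 11 mod 7 = 4 ✓

x ≡ 11 (mod 21)


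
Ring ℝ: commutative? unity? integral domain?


ℝ is a field: commutative, has unity, every nonzero element is a unit (hence an integral domain)
Commutative: Yes
Integral domain: Yes
Has unity: Yes

ℝ: Commutative=Yes, Unity=Yes


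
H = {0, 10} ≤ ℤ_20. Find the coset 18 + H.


18 + H = {18 + h (mod 20) : h ∈ H}
18+0=18, 18+10=8
18 + H = {8, 18} = 8 + H

18 + H = {8, 18}


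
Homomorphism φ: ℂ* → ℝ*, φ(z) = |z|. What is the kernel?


Kernel = preimage of identity
ker(φ) = {z ∈ ℂ* | |z| = 1} = unit circle S¹

ker(φ) = S¹ (unit circle)


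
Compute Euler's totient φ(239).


Factor n: 239 = 239
φ(n) = n · ∏(1 - 1/p) over distinct primes p | n
φ(239) = 239 · (1 - 1/239) = 238

φ(239) = 238


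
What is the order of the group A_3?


|A_n| = n!/2 (even permutations)
|A_3| = 3!/2 = 6/2 = 3

|A_3| = 3


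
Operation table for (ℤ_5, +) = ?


Elements: {0, 1, 2, 3, 4}
Operation: addition mod 5
Entry (a, b) = (a + b) mod 5

Cayley table:
  | 0 | 1 | 2 | 3 | 4
0 | 0 | 1 | 2 | 3 | 4
1 | 1 | 2 | 3 | 4 | 0
2 | 2 | 3 | 4 | 0 | 1
3 | 3 | 4 | 0 | 1 | 2
4 | 4 | 0 | 1 | 2 | 3


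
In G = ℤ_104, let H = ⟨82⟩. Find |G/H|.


|⟨82⟩| = n / gcd(82, 104) = 104 / 2 = 52
H is normal (ℤ_104 is abelian).
|G/H| = |G| / |H| = 104 / 52 = 2

|G/H| = 2


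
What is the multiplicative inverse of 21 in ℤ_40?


Use the extended Euclidean algorithm to write 1 = 21·s + 40·t; then s mod 40 is the inverse.
Euclidean algorithm:
  21 = 0·40 + 21
  40 = 1·21 + 19
  21 = 1·19 + 2
  19 = 9·2 + 1
  2 = 2·1 + 0
gcd(21,40) = 1
Back-substitution gives: 21·(-19) + 40·(10) = 1
So 21⁻¹ ≡ -19 ≡ 21 (mod 40)
Check: 21 × 21 = 441 ≡ 1 (mod 40) ✓

21⁻¹ ≡ 21 (mod 40)


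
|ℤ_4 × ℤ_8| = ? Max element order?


|ℤ_4 × ℤ_8| = 4 × 8 = 32
Max element order = lcm(4,8) = 8
Cyclic? No (gcd=4)

|ℤ_4×ℤ_8| = 32, max element order = 8


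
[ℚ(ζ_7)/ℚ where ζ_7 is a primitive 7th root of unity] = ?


[ℚ(ζ_n):ℚ] = deg Φ_n(x) = φ(n). Here φ(7) = 6

[ℚ(ζ_7)/ℚ where ζ_7 is a primitive 7th root of unity] = 6


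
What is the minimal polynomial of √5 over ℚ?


√5 satisfies x² - 5 = 0, irreducible over ℚ since 5 is squarefree

Minimal polynomial: x² - 5


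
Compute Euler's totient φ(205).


Factor n: 205 = 5 × 41
φ(n) = n · ∏(1 - 1/p) over distinct primes p | n
φ(205) = 205 · (1 - 1/5) · (1 - 1/41) = 160

φ(205) = 160


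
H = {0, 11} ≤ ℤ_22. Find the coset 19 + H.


19 + H = {19 + h (mod 22) : h ∈ H}
19+0=19, 19+11=8
19 + H = {8, 19} = 8 + H

19 + H = {8, 19}


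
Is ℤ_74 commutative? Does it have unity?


ℤ_74 is a commutative ring with unity 1; 74 = 2×37 is composite, so 2·37 ≡ 0 gives zero divisors (not an integral domain)
Commutative: Yes
Integral domain: No
Has unity: Yes

ℤ_74: Commutative=Yes, Unity=Yes


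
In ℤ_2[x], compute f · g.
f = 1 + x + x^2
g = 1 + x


Expand and collect like terms; reduce coefficients mod 2:
x^0: 1·1 = 1 ≡ 1 (mod 2)
x^1: 1·1 + 1·1 = 2 ≡ 0 (mod 2)
x^2: 1·1 + 1·1 = 2 ≡ 0 (mod 2)
x^3: 1·1 = 1 ≡ 1 (mod 2)
Result: 1 + x^3

f · g = 1 + x^3


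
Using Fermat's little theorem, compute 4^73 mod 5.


Fermat's little theorem: if p is prime and gcd(a,p)=1, then a^(p-1) ≡ 1 (mod p)
p = 5 is prime, gcd(4,5) = 1
Reduce exponent: 73 mod 4 = 1
So 4^73 ≡ 4^1 (mod 5)
4^1 mod 5 = 4

4^73 ≡ 4 (mod 5)


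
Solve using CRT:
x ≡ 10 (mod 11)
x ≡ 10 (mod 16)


m₁ = 11, m₂ = 16, gcd = 1, so CRT applies. M = m₁·m₂ = 176
Let M₁ = M/m₁ = 16, M₂ = M/m₂ = 11
Find y₁ ≡ M₁⁻¹ (mod m₁): 16⁻¹ ≡ 9 (mod 11)
Find y₂ ≡ M₂⁻¹ (mod m₂): 11⁻¹ ≡ 3 (mod 16)
x = a₁·M₁·y₁ + a₂·M₂·y₂ = 10·16·9 + 10·11·3 = 1770
Reduce mod 176: x ≡ 10
Check: 10 mod 11 = 10 ✓, 10 mod 16 = 10 ✓

x ≡ 10 (mod 176)


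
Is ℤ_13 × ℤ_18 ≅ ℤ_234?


Comparing ℤ_13 × ℤ_18 and ℤ_234:
gcd(13,18) = 1, so ℤ_13 × ℤ_18 ≅ ℤ_234 (CRT)

Yes, ℤ_13 × ℤ_18 ≅ ℤ_234


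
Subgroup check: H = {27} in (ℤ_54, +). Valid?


Subgroup test for H = {27} in (ℤ_54, +):
(1) 0 ∈ H? No
(2) Closure: for all a,b ∈ H, (a+b) mod 54 ∈ H? No  [counterexample: 27 + 27 = 0 ∉ H]
(3) Inverses: for all a ∈ H, -a mod 54 ∈ H? Yes

No, H is not a subgroup of ℤ_54


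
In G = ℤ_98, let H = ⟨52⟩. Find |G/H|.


|⟨52⟩| = n / gcd(52, 98) = 98 / 2 = 49
H is normal (ℤ_98 is abelian).
|G/H| = |G| / |H| = 98 / 49 = 2

|G/H| = 2


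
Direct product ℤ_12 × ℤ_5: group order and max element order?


|ℤ_12 × ℤ_5| = 12 × 5 = 60
Max element order = lcm(12,5) = 60
Cyclic? Yes (gcd=1)

|ℤ_12×ℤ_5| = 60, max element order = 60


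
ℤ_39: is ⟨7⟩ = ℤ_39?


g generates ℤ_n iff gcd(g, n) = 1
gcd(7, 39) = 1
Since gcd = 1, 7 is a generator.

Yes, 7 generates ℤ_39


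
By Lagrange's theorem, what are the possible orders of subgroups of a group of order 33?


Lagrange's theorem: |H| divides |G|
|G| = 33
Divisors of 33: 1, 3, 11, 33

Possible subgroup orders: {1, 3, 11, 33}


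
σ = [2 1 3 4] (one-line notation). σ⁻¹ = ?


To find σ⁻¹, swap domain and range:
σ(1) = 2 → σ⁻¹(2) = 1
σ(2) = 1 → σ⁻¹(1) = 2
σ(3) = 3 → σ⁻¹(3) = 3
σ(4) = 4 → σ⁻¹(4) = 4

σ⁻¹ = [2 1 3 4]


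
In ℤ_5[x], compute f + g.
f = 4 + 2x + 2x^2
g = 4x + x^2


Add coefficients mod 5:
x^0: 4 + 0 = 4 (mod 5)
x^1: 2 + 4 = 1 (mod 5)
x^2: 2 + 1 = 3 (mod 5)
Result: 4 + x + 3x^2

f + g = 4 + x + 3x^2


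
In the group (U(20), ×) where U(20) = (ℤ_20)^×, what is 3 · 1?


Operation: multiplication mod 20
3 · 1 = (a × b) mod 20 with a = 3, b = 1

3 · 1 = 3


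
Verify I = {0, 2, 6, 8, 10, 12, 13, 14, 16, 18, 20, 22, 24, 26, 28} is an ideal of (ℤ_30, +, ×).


Check ideal conditions for I = {0, 2, 6, 8, 10, 12, 13, 14, 16, 18, 20, 22, 24, 26, 28} in ℤ_30:
(1) I is an additive subgroup? No
(2) For r ∈ ℤ_30 and a ∈ I: r·a ∈ I? No  [counterexample: r=2, a=2, r·a mod 30 = 4 ∉ I]

No, I is not an ideal of ℤ_30


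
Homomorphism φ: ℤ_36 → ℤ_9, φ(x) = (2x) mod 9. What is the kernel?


Kernel = preimage of identity
ker(φ) = {x ∈ ℤ_36 : 2x ≡ 0 (mod 9)}. Since 9 | 36, φ is well-defined. The kernel is the cyclic subgroup ⟨9⟩ of ℤ_36 (order 4), i.e. {0, 9, 18, 27}

ker(φ) = {0, 9, 18, 27}


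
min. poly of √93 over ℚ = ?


√93 satisfies x² - 93 = 0, irreducible over ℚ since 93 is squarefree

Minimal polynomial: x² - 93


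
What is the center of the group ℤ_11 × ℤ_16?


Z(G) = {g ∈ G | gx = xg for all x ∈ G}
Direct product of abelian groups is abelian, so Z(G) = G

Z(ℤ_11 × ℤ_16) = ℤ_11 × ℤ_16


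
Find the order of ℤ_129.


ℤ_n has n elements.

|ℤ_129| = 129


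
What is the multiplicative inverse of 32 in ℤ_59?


Use the extended Euclidean algorithm to write 1 = 32·s + 59·t; then s mod 59 is the inverse.
Euclidean algorithm:
  32 = 0·59 + 32
  59 = 1·32 + 27
  32 = 1·27 + 5
  27 = 5·5 + 2
  5 = 2·2 + 1
  2 = 2·1 + 0
gcd(32,59) = 1
Back-substitution gives: 32·(24) + 59·(-13) = 1
So 32⁻¹ ≡ 24 ≡ 24 (mod 59)
Check: 32 × 24 = 768 ≡ 1 (mod 59) ✓

32⁻¹ ≡ 24 (mod 59)


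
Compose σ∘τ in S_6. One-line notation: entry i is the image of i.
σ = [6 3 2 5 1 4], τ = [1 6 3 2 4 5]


σ∘τ: apply τ first, then σ
1 →τ 1 →σ 6
2 →τ 6 →σ 4
3 →τ 3 →σ 2
4 →τ 2 →σ 3
5 →τ 4 →σ 5
6 →τ 5 →σ 1

σ∘τ = [6 4 2 3 5 1]


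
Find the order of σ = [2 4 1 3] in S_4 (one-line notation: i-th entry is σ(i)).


Cycle decomposition: (1 2 4 3)
Cycle lengths: 4
Order = lcm(4) = 4

ord(σ) = 4


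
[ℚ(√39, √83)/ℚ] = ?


[ℚ(√39,√83):ℚ] = [ℚ(√39,√83):ℚ(√39)]·[ℚ(√39):ℚ] = 2·2 = 4

[ℚ(√39, √83)/ℚ] = 4


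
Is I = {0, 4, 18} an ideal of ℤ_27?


Check ideal conditions for I = {0, 4, 18} in ℤ_27:
(1) I is an additive subgroup? No
(2) For r ∈ ℤ_27 and a ∈ I: r·a ∈ I? No  [counterexample: r=2, a=4, r·a mod 27 = 8 ∉ I]

No, I is not an ideal of ℤ_27


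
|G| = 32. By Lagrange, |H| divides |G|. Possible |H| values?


Lagrange's theorem: |H| divides |G|
|G| = 32
Divisors of 32: 1, 2, 4, 8, 16, 32

Possible subgroup orders: {1, 2, 4, 8, 16, 32}


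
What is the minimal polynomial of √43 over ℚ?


√43 satisfies x² - 43 = 0, irreducible over ℚ since 43 is squarefree

Minimal polynomial: x² - 43


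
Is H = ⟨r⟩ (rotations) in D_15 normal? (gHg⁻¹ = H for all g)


H = ⟨r⟩ (rotations) in D_15
The rotation subgroup ⟨r⟩ has index 2 in D_15, so it is normal

Yes, normal subgroup


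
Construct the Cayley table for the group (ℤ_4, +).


Elements: {0, 1, 2, 3}
Operation: addition mod 4
Entry (a, b) = (a + b) mod 4

Cayley table:
  | 0 | 1 | 2 | 3
0 | 0 | 1 | 2 | 3
1 | 1 | 2 | 3 | 0
2 | 2 | 3 | 0 | 1
3 | 3 | 0 | 1 | 2


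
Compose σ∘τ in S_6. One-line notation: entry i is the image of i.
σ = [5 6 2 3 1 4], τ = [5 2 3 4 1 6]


σ∘τ: apply τ first, then σ
1 →τ 5 →σ 1
2 →τ 2 →σ 6
3 →τ 3 →σ 2
4 →τ 4 →σ 3
5 →τ 1 →σ 5
6 →τ 6 →σ 4

σ∘τ = [1 6 2 3 5 4]


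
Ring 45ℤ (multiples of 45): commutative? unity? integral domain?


45ℤ is a commutative ring under +,× but has no multiplicative identity (1 ∉ 45ℤ); it has no zero divisors, but without unity it is not an integral domain
Commutative: Yes
Integral domain: No
Has unity: No

45ℤ (multiples of 45): Commutative=Yes, Unity=No


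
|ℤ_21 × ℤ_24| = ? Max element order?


|ℤ_21 × ℤ_24| = 21 × 24 = 504
Max element order = lcm(21,24) = 168
Cyclic? No (gcd=3)

|ℤ_21×ℤ_24| = 504, max element order = 168


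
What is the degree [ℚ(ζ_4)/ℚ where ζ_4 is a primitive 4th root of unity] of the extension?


[ℚ(ζ_n):ℚ] = deg Φ_n(x) = φ(n). Here φ(4) = 2

[ℚ(ζ_4)/ℚ where ζ_4 is a primitive 4th root of unity] = 2


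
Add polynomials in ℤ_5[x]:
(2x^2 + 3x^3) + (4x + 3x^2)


Add coefficients mod 5:
x^0: 0 + 0 = 0 (mod 5)
x^1: 0 + 4 = 4 (mod 5)
x^2: 2 + 3 = 0 (mod 5)
x^3: 3 + 0 = 3 (mod 5)
Result: 4x + 3x^3

f + g = 4x + 3x^3


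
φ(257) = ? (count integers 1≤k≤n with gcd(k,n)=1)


Factor n: 257 = 257
φ(n) = n · ∏(1 - 1/p) over distinct primes p | n
φ(257) = 257 · (1 - 1/257) = 256

φ(257) = 256


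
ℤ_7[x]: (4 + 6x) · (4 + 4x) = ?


Expand and collect like terms; reduce coefficients mod 7:
x^0: 4·4 = 16 ≡ 2 (mod 7)
x^1: 4·4 + 6·4 = 40 ≡ 5 (mod 7)
x^2: 6·4 = 24 ≡ 3 (mod 7)
Result: 2 + 5x + 3x^2

f · g = 2 + 5x + 3x^2


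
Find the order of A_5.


|A_n| = n!/2 (even permutations)
|A_5| = 5!/2 = 120/2 = 60

|A_5| = 60


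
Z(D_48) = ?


Z(G) = {g ∈ G | gx = xg for all x ∈ G}
For even n, Z(D_n) = {e, r^(n/2)}: the 180° rotation r^24 commutes with every reflection and rotation

Z(D_48) = {e, r^24}


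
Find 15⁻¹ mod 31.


Use the extended Euclidean algorithm to write 1 = 15·s + 31·t; then s mod 31 is the inverse.
Euclidean algorithm:
  15 = 0·31 + 15
  31 = 2·15 + 1
  15 = 15·1 + 0
gcd(15,31) = 1
Back-substitution gives: 15·(-2) + 31·(1) = 1
So 15⁻¹ ≡ -2 ≡ 29 (mod 31)
Check: 15 × 29 = 435 ≡ 1 (mod 31) ✓

15⁻¹ ≡ 29 (mod 31)


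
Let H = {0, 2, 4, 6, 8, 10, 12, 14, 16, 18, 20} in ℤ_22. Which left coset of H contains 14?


14 + H = {14 + h (mod 22) : h ∈ H}
14+0=14, 14+2=16, 14+4=18, 14+6=20, 14+8=0, 14+10=2, 14+12=4, 14+14=6, 14+16=8, 14+18=10, 14+20=12
14 + H = {0, 2, 4, 6, 8, 10, 12, 14, 16, 18, 20} = 0 + H

14 + H = {0, 2, 4, 6, 8, 10, 12, 14, 16, 18, 20}


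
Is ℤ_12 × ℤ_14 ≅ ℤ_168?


Comparing ℤ_12 × ℤ_14 and ℤ_168:
gcd(12,14) = 2 ≠ 1. Max element order in ℤ_12×ℤ_14 is lcm(12,14) = 84 < 168, so it has no element of order 168

No, ℤ_12 × ℤ_14 ≇ ℤ_168


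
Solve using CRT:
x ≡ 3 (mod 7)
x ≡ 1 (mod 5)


m₁ = 7, m₂ = 5, gcd = 1, so CRT applies. M = m₁·m₂ = 35
Let M₁ = M/m₁ = 5, M₂ = M/m₂ = 7
Find y₁ ≡ M₁⁻¹ (mod m₁): 5⁻¹ ≡ 3 (mod 7)
Find y₂ ≡ M₂⁻¹ (mod m₂): 7⁻¹ ≡ 3 (mod 5)
x = a₁·M₁·y₁ + a₂·M₂·y₂ = 3·5·3 + 1·7·3 = 66
Reduce mod 35: x ≡ 31
Check: 31 mod 7 = 3 ✓, 31 mod 5 = 1 ✓

x ≡ 31 (mod 35)


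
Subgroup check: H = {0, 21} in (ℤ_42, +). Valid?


Subgroup test for H = {0, 21} in (ℤ_42, +):
(1) 0 ∈ H? Yes
(2) Closure: for all a,b ∈ H, (a+b) mod 42 ∈ H? Yes
(3) Inverses: for all a ∈ H, -a mod 42 ∈ H? Yes

Yes, H is a subgroup of ℤ_42


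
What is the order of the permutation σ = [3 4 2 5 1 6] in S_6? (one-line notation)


Cycle decomposition: (1 3 2 4 5)
Cycle lengths: 5
Order = lcm(5) = 5

ord(σ) = 5


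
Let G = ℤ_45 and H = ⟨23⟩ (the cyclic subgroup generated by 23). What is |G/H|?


|⟨23⟩| = n / gcd(23, 45) = 45 / 1 = 45
H is normal (ℤ_45 is abelian).
|G/H| = |G| / |H| = 45 / 45 = 1

|G/H| = 1


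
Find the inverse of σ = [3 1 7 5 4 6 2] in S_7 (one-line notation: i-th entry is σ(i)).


To find σ⁻¹, swap domain and range:
σ(1) = 3 → σ⁻¹(3) = 1
σ(2) = 1 → σ⁻¹(1) = 2
σ(3) = 7 → σ⁻¹(7) = 3
σ(4) = 5 → σ⁻¹(5) = 4
σ(5) = 4 → σ⁻¹(4) = 5
σ(6) = 6 → σ⁻¹(6) = 6
σ(7) = 2 → σ⁻¹(2) = 7

σ⁻¹ = [2 7 1 5 4 6 3]


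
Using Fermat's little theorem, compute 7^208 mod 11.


Fermat's little theorem: if p is prime and gcd(a,p)=1, then a^(p-1) ≡ 1 (mod p)
p = 11 is prime, gcd(7,11) = 1
Reduce exponent: 208 mod 10 = 8
So 7^208 ≡ 7^8 (mod 11)
7^8 mod 11 = 9

7^208 ≡ 9 (mod 11)


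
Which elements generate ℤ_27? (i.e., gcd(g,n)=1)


g generates ℤ_n iff gcd(g,n) = 1
Prime factors of 27: 3
Generators are g ∈ {1,...,26} not divisible by any of these primes.
Generators: {1, 2, 4, 5, 7, 8, 10, 11, 13, 14, 16, 17, 19, 20, 22, 23, 25, 26}
Number of generators = φ(27) = 18

Generators of ℤ_27 = {1, 2, 4, 5, 7, 8, 10, 11, 13, 14, 16, 17, 19, 20, 22, 23, 25, 26}


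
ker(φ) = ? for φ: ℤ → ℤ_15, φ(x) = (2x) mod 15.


Kernel = preimage of identity
ker(φ) = {x ∈ ℤ : 2x ≡ 0 (mod 15)}. gcd(2,15) = 1, so 2x ≡ 0 (mod 15) ⟺ x ≡ 0 (mod 15/1 = 15). Hence ker(φ) = 15ℤ

ker(φ) = 15ℤ


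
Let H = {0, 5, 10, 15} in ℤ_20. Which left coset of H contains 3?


3 + H = {3 + h (mod 20) : h ∈ H}
3+0=3, 3+5=8, 3+10=13, 3+15=18

3 + H = {3, 8, 13, 18}


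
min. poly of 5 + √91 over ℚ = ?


Let α = 5 + √91. Then α - 5 = √91, so (α - 5)² = 91, giving α² - 10α - 66 = 0. Degree 2 and α ∉ ℚ, so this is the minimal polynomial.

Minimal polynomial: x² - 10x - 66


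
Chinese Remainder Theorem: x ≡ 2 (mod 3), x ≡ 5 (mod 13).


m₁ = 3, m₂ = 13, gcd = 1, so CRT applies. M = m₁·m₂ = 39
Let M₁ = M/m₁ = 13, M₂ = M/m₂ = 3
Find y₁ ≡ M₁⁻¹ (mod m₁): 13⁻¹ ≡ 1 (mod 3)
Find y₂ ≡ M₂⁻¹ (mod m₂): 3⁻¹ ≡ 9 (mod 13)
x = a₁·M₁·y₁ + a₂·M₂·y₂ = 2·13·1 + 5·3·9 = 161
Reduce mod 39: x ≡ 5
Check: 5 mod 3 = 2 ✓, 5 mod 13 = 5 ✓

x ≡ 5 (mod 39)


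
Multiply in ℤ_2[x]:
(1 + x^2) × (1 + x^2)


Expand and collect like terms; reduce coefficients mod 2:
x^0: 1·1 = 1 ≡ 1 (mod 2)
x^1: 1·0 + 0·1 = 0 ≡ 0 (mod 2)
x^2: 1·1 + 0·0 + 1·1 = 2 ≡ 0 (mod 2)
x^3: 0·1 + 1·0 = 0 ≡ 0 (mod 2)
x^4: 1·1 = 1 ≡ 1 (mod 2)
Result: 1 + x^4

f · g = 1 + x^4


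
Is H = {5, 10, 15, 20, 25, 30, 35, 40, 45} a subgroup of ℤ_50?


Subgroup test for H = {5, 10, 15, 20, 25, 30, 35, 40, 45} in (ℤ_50, +):
(1) 0 ∈ H? No
(2) Closure: for all a,b ∈ H, (a+b) mod 50 ∈ H? No  [counterexample: 5 + 45 = 0 ∉ H]
(3) Inverses: for all a ∈ H, -a mod 50 ∈ H? Yes

No, H is not a subgroup of ℤ_50


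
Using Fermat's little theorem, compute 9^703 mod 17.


Fermat's little theorem: if p is prime and gcd(a,p)=1, then a^(p-1) ≡ 1 (mod p)
p = 17 is prime, gcd(9,17) = 1
Reduce exponent: 703 mod 16 = 15
So 9^703 ≡ 9^15 (mod 17)
9^15 mod 17 = 2

9^703 ≡ 2 (mod 17)


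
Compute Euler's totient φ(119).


Factor n: 119 = 7 × 17
φ(n) = n · ∏(1 - 1/p) over distinct primes p | n
φ(119) = 119 · (1 - 1/7) · (1 - 1/17) = 96

φ(119) = 96


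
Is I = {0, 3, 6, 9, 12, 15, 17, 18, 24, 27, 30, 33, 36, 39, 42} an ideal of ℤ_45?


Check ideal conditions for I = {0, 3, 6, 9, 12, 15, 17, 18, 24, 27, 30, 33, 36, 39, 42} in ℤ_45:
(1) I is an additive subgroup? No
(2) For r ∈ ℤ_45 and a ∈ I: r·a ∈ I? No  [counterexample: r=2, a=17, r·a mod 45 = 34 ∉ I]

No, I is not an ideal of ℤ_45


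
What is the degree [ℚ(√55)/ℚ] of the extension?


√55 has minimal polynomial x² - 55 (irreducible over ℚ since 55 is squarefree)

[ℚ(√55)/ℚ] = 2


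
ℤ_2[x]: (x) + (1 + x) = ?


Add coefficients mod 2:
x^0: 0 + 1 = 1 (mod 2)
x^1: 1 + 1 = 0 (mod 2)
Result: 1

f + g = 1


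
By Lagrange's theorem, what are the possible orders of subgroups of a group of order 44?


Lagrange's theorem: |H| divides |G|
|G| = 44
Divisors of 44: 1, 2, 4, 11, 22, 44

Possible subgroup orders: {1, 2, 4, 11, 22, 44}


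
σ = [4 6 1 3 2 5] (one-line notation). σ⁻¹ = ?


To find σ⁻¹, swap domain and range:
σ(1) = 4 → σ⁻¹(4) = 1
σ(2) = 6 → σ⁻¹(6) = 2
σ(3) = 1 → σ⁻¹(1) = 3
σ(4) = 3 → σ⁻¹(3) = 4
σ(5) = 2 → σ⁻¹(2) = 5
σ(6) = 5 → σ⁻¹(5) = 6

σ⁻¹ = [3 5 4 1 6 2]


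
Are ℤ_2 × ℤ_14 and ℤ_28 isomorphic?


Comparing ℤ_2 × ℤ_14 and ℤ_28:
gcd(2,14) = 2 ≠ 1. Max element order in ℤ_2×ℤ_14 is lcm(2,14) = 14 < 28, so it has no element of order 28

No, ℤ_2 × ℤ_14 ≇ ℤ_28


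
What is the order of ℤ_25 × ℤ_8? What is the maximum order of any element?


|ℤ_25 × ℤ_8| = 25 × 8 = 200
Max element order = lcm(25,8) = 200
Cyclic? Yes (gcd=1)

|ℤ_25×ℤ_8| = 200, max element order = 200


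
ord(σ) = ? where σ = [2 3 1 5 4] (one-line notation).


Cycle decomposition: (1 2 3) (4 5)
Cycle lengths: 3, 2
Order = lcm(3, 2) = 6

ord(σ) = 6


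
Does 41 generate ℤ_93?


g generates ℤ_n iff gcd(g, n) = 1
gcd(41, 93) = 1
Since gcd = 1, 41 is a generator.

Yes, 41 generates ℤ_93


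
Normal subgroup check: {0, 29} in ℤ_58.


H = {0, 29} in ℤ_58
ℤ_58 is abelian; every subgroup of an abelian group is normal

Yes, normal subgroup


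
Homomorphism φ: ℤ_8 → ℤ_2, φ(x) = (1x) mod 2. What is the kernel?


Kernel = preimage of identity
ker(φ) = {x ∈ ℤ_8 : 1x ≡ 0 (mod 2)}. Since 2 | 8, φ is well-defined. The kernel is the cyclic subgroup ⟨2⟩ of ℤ_8 (order 4), i.e. {0, 2, 4, 6}

ker(φ) = {0, 2, 4, 6}


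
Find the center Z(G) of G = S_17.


Z(G) = {g ∈ G | gx = xg for all x ∈ G}
S_n is non-abelian for n ≥ 3; Z(S_17) is trivial

Z(S_17) = {e}


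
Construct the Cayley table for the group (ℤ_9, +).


Elements: {0, 1, 2, 3, 4, 5, 6, 7, 8}
Operation: addition mod 9
Entry (a, b) = (a + b) mod 9

Cayley table:
  | 0 | 1 | 2 | 3 | 4 | 5 | 6 | 7 | 8
0 | 0 | 1 | 2 | 3 | 4 | 5 | 6 | 7 | 8
1 | 1 | 2 | 3 | 4 | 5 | 6 | 7 | 8 | 0
2 | 2 | 3 | 4 | 5 | 6 | 7 | 8 | 0 | 1
3 | 3 | 4 | 5 | 6 | 7 | 8 | 0 | 1 | 2
4 | 4 | 5 | 6 | 7 | 8 | 0 | 1 | 2 | 3
5 | 5 | 6 | 7 | 8 | 0 | 1 | 2 | 3 | 4
6 | 6 | 7 | 8 | 0 | 1 | 2 | 3 | 4 | 5
7 | 7 | 8 | 0 | 1 | 2 | 3 | 4 | 5 | 6
8 | 8 | 0 | 1 | 2 | 3 | 4 | 5 | 6 | 7


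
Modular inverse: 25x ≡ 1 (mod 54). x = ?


Use the extended Euclidean algorithm to write 1 = 25·s + 54·t; then s mod 54 is the inverse.
Euclidean algorithm:
  25 = 0·54 + 25
  54 = 2·25 + 4
  25 = 6·4 + 1
  4 = 4·1 + 0
gcd(25,54) = 1
Back-substitution gives: 25·(13) + 54·(-6) = 1
So 25⁻¹ ≡ 13 ≡ 13 (mod 54)
Check: 25 × 13 = 325 ≡ 1 (mod 54) ✓

25⁻¹ ≡ 13 (mod 54)


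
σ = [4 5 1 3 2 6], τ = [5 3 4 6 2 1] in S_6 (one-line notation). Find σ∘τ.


σ∘τ: apply τ first, then σ
1 →τ 5 →σ 2
2 →τ 3 →σ 1
3 →τ 4 →σ 3
4 →τ 6 →σ 6
5 →τ 2 →σ 5
6 →τ 1 →σ 4

σ∘τ = [2 1 3 6 5 4]


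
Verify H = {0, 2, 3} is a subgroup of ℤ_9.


Subgroup test for H = {0, 2, 3} in (ℤ_9, +):
(1) 0 ∈ H? Yes
(2) Closure: for all a,b ∈ H, (a+b) mod 9 ∈ H? No  [counterexample: 2 + 2 = 4 ∉ H]
(3) Inverses: for all a ∈ H, -a mod 9 ∈ H? No

No, H is not a subgroup of ℤ_9


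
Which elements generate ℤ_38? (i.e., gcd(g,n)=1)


g generates ℤ_n iff gcd(g,n) = 1
Prime factors of 38: 2, 19
Generators are g ∈ {1,...,37} not divisible by any of these primes.
Generators: {1, 3, 5, 7, 9, 11, 13, 15, 17, 21, 23, 25, 27, 29, 31, 33, 35, 37}
Number of generators = φ(38) = 18

Generators of ℤ_38 = {1, 3, 5, 7, 9, 11, 13, 15, 17, 21, 23, 25, 27, 29, 31, 33, 35, 37}


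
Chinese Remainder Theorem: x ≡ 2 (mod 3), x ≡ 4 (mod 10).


m₁ = 3, m₂ = 10, gcd = 1, so CRT applies. M = m₁·m₂ = 30
Let M₁ = M/m₁ = 10, M₂ = M/m₂ = 3
Find y₁ ≡ M₁⁻¹ (mod m₁): 10⁻¹ ≡ 1 (mod 3)
Find y₂ ≡ M₂⁻¹ (mod m₂): 3⁻¹ ≡ 7 (mod 10)
x = a₁·M₁·y₁ + a₂·M₂·y₂ = 2·10·1 + 4·3·7 = 104
Reduce mod 30: x ≡ 14
Check: 14 mod 3 = 2 ✓, 14 mod 10 = 4 ✓

x ≡ 14 (mod 30)


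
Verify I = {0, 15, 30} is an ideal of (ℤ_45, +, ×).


Check ideal conditions for I = {0, 15, 30} in ℤ_45:
(1) I is an additive subgroup? Yes
(2) For r ∈ ℤ_45 and a ∈ I: r·a ∈ I? Yes

Yes, I is an ideal of ℤ_45


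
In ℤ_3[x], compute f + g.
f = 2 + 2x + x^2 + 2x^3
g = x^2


Add coefficients mod 3:
x^0: 2 + 0 = 2 (mod 3)
x^1: 2 + 0 = 2 (mod 3)
x^2: 1 + 1 = 2 (mod 3)
x^3: 2 + 0 = 2 (mod 3)
Result: 2 + 2x + 2x^2 + 2x^3

f + g = 2 + 2x + 2x^2 + 2x^3


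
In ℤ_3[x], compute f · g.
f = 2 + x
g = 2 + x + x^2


Expand and collect like terms; reduce coefficients mod 3:
x^0: 2·2 = 4 ≡ 1 (mod 3)
x^1: 2·1 + 1·2 = 4 ≡ 1 (mod 3)
x^2: 2·1 + 1·1 = 3 ≡ 0 (mod 3)
x^3: 1·1 = 1 ≡ 1 (mod 3)
Result: 1 + x + x^3

f · g = 1 + x + x^3


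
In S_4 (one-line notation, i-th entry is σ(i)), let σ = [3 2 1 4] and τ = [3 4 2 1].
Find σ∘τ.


σ∘τ: apply τ first, then σ
1 →τ 3 →σ 1
2 →τ 4 →σ 4
3 →τ 2 →σ 2
4 →τ 1 →σ 3

σ∘τ = [1 4 2 3]


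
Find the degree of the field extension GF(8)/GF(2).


GF(8) = GF(2^3), so the extension degree is 3

[GF(8)/GF(2)] = 3


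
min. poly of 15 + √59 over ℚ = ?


Let α = 15 + √59. Then α - 15 = √59, so (α - 15)² = 59, giving α² - 30α + 166 = 0. Degree 2 and α ∉ ℚ, so this is the minimal polynomial.

Minimal polynomial: x² - 30x + 166


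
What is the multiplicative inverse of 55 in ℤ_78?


Use the extended Euclidean algorithm to write 1 = 55·s + 78·t; then s mod 78 is the inverse.
Euclidean algorithm:
  55 = 0·78 + 55
  78 = 1·55 + 23
  55 = 2·23 + 9
  23 = 2·9 + 5
  9 = 1·5 + 4
  5 = 1·4 + 1
  4 = 4·1 + 0
gcd(55,78) = 1
Back-substitution gives: 55·(-17) + 78·(12) = 1
So 55⁻¹ ≡ -17 ≡ 61 (mod 78)
Check: 55 × 61 = 3355 ≡ 1 (mod 78) ✓

55⁻¹ ≡ 61 (mod 78)


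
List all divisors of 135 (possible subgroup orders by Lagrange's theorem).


Lagrange's theorem: |H| divides |G|
|G| = 135
Divisors of 135: 1, 3, 5, 9, 15, 27, 45, 135

Possible subgroup orders: {1, 3, 5, 9, 15, 27, 45, 135}


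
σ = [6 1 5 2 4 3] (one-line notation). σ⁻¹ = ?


To find σ⁻¹, swap domain and range:
σ(1) = 6 → σ⁻¹(6) = 1
σ(2) = 1 → σ⁻¹(1) = 2
σ(3) = 5 → σ⁻¹(5) = 3
σ(4) = 2 → σ⁻¹(2) = 4
σ(5) = 4 → σ⁻¹(4) = 5
σ(6) = 3 → σ⁻¹(3) = 6

σ⁻¹ = [2 4 6 5 3 1]


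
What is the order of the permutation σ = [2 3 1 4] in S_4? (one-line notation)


Cycle decomposition: (1 2 3)
Cycle lengths: 3
Order = lcm(3) = 3

ord(σ) = 3


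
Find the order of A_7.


|A_n| = n!/2 (even permutations)
|A_7| = 7!/2 = 5040/2 = 2520

|A_7| = 2520


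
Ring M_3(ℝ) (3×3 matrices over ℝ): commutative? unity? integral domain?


Matrix multiplication is non-commutative for n ≥ 2; the identity matrix I is the unity; singular matrices give zero divisors, so not an integral domain
Commutative: No
Integral domain: No
Has unity: Yes

M_3(ℝ) (3×3 matrices over ℝ): Commutative=No, Unity=Yes


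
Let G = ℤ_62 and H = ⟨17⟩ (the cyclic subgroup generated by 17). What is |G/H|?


|⟨17⟩| = n / gcd(17, 62) = 62 / 1 = 62
H is normal (ℤ_62 is abelian).
|G/H| = |G| / |H| = 62 / 62 = 1

|G/H| = 1


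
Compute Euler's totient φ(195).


Factor n: 195 = 3 × 5 × 13
φ(n) = n · ∏(1 - 1/p) over distinct primes p | n
φ(195) = 195 · (1 - 1/3) · (1 - 1/5) · (1 - 1/13) = 96

φ(195) = 96


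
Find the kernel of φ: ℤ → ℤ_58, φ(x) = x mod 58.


Kernel = preimage of identity
ker(φ) = {x ∈ ℤ : x ≡ 0 (mod 58)} = 58ℤ = {0, ±58, ±116, ...}

ker(φ) = 58ℤ


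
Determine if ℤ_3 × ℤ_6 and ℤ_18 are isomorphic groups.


Comparing ℤ_3 × ℤ_6 and ℤ_18:
gcd(3,6) = 3 ≠ 1. Max element order in ℤ_3×ℤ_6 is lcm(3,6) = 6 < 18, so it has no element of order 18

No, ℤ_3 × ℤ_6 ≇ ℤ_18


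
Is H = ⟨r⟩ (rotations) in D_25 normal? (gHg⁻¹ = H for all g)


H = ⟨r⟩ (rotations) in D_25
The rotation subgroup ⟨r⟩ has index 2 in D_25, so it is normal

Yes, normal subgroup


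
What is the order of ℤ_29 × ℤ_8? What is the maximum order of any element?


|ℤ_29 × ℤ_8| = 29 × 8 = 232
Max element order = lcm(29,8) = 232
Cyclic? Yes (gcd=1)

|ℤ_29×ℤ_8| = 232, max element order = 232


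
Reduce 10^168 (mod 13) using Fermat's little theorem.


Fermat's little theorem: if p is prime and gcd(a,p)=1, then a^(p-1) ≡ 1 (mod p)
p = 13 is prime, gcd(10,13) = 1
Reduce exponent: 168 mod 12 = 0
So 10^168 ≡ 10^0 (mod 13)
10^0 = 1

10^168 ≡ 1 (mod 13)


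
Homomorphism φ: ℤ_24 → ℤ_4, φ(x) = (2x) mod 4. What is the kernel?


Kernel = preimage of identity
ker(φ) = {x ∈ ℤ_24 : 2x ≡ 0 (mod 4)}. Since 4 | 24, φ is well-defined. The kernel is the cyclic subgroup ⟨2⟩ of ℤ_24 (order 12), i.e. {0, 2, 4, 6, 8, 10, 12, 14, 16, 18, 20, 22}

ker(φ) = {0, 2, 4, 6, 8, 10, 12, 14, 16, 18, 20, 22}
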